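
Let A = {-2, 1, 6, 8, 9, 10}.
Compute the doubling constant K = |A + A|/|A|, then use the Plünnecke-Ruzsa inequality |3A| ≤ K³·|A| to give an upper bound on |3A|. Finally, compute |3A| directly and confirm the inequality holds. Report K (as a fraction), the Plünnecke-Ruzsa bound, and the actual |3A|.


|A| = 6.
Step 1: Compute A + A by enumerating all 36 pairs.
A + A = {-4, -1, 2, 4, 6, 7, 8, 9, 10, 11, 12, 14, 15, 16, 17, 18, 19, 20}, so |A + A| = 18.
Step 2: Doubling constant K = |A + A|/|A| = 18/6 = 18/6 ≈ 3.0000.
Step 3: Plünnecke-Ruzsa gives |3A| ≤ K³·|A| = (3.0000)³ · 6 ≈ 162.0000.
Step 4: Compute 3A = A + A + A directly by enumerating all triples (a,b,c) ∈ A³; |3A| = 32.
Step 5: Check 32 ≤ 162.0000? Yes ✓.

K = 18/6, Plünnecke-Ruzsa bound K³|A| ≈ 162.0000, |3A| = 32, inequality holds.


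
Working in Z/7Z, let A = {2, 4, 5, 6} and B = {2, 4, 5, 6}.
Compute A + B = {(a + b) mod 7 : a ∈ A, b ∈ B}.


Work in Z/7Z: reduce every sum a + b modulo 7.
Enumerate all 16 pairs:
a = 2: 2+2=4, 2+4=6, 2+5=0, 2+6=1
a = 4: 4+2=6, 4+4=1, 4+5=2, 4+6=3
a = 5: 5+2=0, 5+4=2, 5+5=3, 5+6=4
a = 6: 6+2=1, 6+4=3, 6+5=4, 6+6=5
Distinct residues collected: {0, 1, 2, 3, 4, 5, 6}
|A + B| = 7 (out of 7 total residues).

A + B = {0, 1, 2, 3, 4, 5, 6}


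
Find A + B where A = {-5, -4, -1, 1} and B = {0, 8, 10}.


A + B = {a + b : a ∈ A, b ∈ B}.
Enumerate all |A|·|B| = 4·3 = 12 pairs (a, b) and collect distinct sums.
a = -5: -5+0=-5, -5+8=3, -5+10=5
a = -4: -4+0=-4, -4+8=4, -4+10=6
a = -1: -1+0=-1, -1+8=7, -1+10=9
a = 1: 1+0=1, 1+8=9, 1+10=11
Collecting distinct sums: A + B = {-5, -4, -1, 1, 3, 4, 5, 6, 7, 9, 11}
|A + B| = 11

A + B = {-5, -4, -1, 1, 3, 4, 5, 6, 7, 9, 11}


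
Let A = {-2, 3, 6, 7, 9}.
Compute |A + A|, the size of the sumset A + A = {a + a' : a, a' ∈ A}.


A + A = {a + a' : a, a' ∈ A}; |A| = 5.
General bounds: 2|A| - 1 ≤ |A + A| ≤ |A|(|A|+1)/2, i.e. 9 ≤ |A + A| ≤ 15.
Lower bound 2|A|-1 is attained iff A is an arithmetic progression.
Enumerate sums a + a' for a ≤ a' (symmetric, so this suffices):
a = -2: -2+-2=-4, -2+3=1, -2+6=4, -2+7=5, -2+9=7
a = 3: 3+3=6, 3+6=9, 3+7=10, 3+9=12
a = 6: 6+6=12, 6+7=13, 6+9=15
a = 7: 7+7=14, 7+9=16
a = 9: 9+9=18
Distinct sums: {-4, 1, 4, 5, 6, 7, 9, 10, 12, 13, 14, 15, 16, 18}
|A + A| = 14

|A + A| = 14


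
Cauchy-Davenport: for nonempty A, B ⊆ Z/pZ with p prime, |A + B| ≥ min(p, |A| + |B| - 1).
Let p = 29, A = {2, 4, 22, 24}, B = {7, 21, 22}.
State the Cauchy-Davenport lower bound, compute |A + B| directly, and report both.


Cauchy-Davenport: |A + B| ≥ min(p, |A| + |B| - 1) for A, B nonempty in Z/pZ.
|A| = 4, |B| = 3, p = 29.
CD lower bound = min(29, 4 + 3 - 1) = min(29, 6) = 6.
Compute A + B mod 29 directly:
a = 2: 2+7=9, 2+21=23, 2+22=24
a = 4: 4+7=11, 4+21=25, 4+22=26
a = 22: 22+7=0, 22+21=14, 22+22=15
a = 24: 24+7=2, 24+21=16, 24+22=17
A + B = {0, 2, 9, 11, 14, 15, 16, 17, 23, 24, 25, 26}, so |A + B| = 12.
Verify: 12 ≥ 6? Yes ✓.

CD lower bound = 6, actual |A + B| = 12.


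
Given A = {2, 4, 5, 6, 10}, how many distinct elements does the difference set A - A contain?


A - A = {a - a' : a, a' ∈ A}; |A| = 5.
Bounds: 2|A|-1 ≤ |A - A| ≤ |A|² - |A| + 1, i.e. 9 ≤ |A - A| ≤ 21.
Note: 0 ∈ A - A always (from a - a). The set is symmetric: if d ∈ A - A then -d ∈ A - A.
Enumerate nonzero differences d = a - a' with a > a' (then include -d):
Positive differences: {1, 2, 3, 4, 5, 6, 8}
Full difference set: {0} ∪ (positive diffs) ∪ (negative diffs).
|A - A| = 1 + 2·7 = 15 (matches direct enumeration: 15).

|A - A| = 15


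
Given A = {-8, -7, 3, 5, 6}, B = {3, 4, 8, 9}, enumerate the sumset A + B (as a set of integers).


A + B = {a + b : a ∈ A, b ∈ B}.
Enumerate all |A|·|B| = 5·4 = 20 pairs (a, b) and collect distinct sums.
a = -8: -8+3=-5, -8+4=-4, -8+8=0, -8+9=1
a = -7: -7+3=-4, -7+4=-3, -7+8=1, -7+9=2
a = 3: 3+3=6, 3+4=7, 3+8=11, 3+9=12
a = 5: 5+3=8, 5+4=9, 5+8=13, 5+9=14
a = 6: 6+3=9, 6+4=10, 6+8=14, 6+9=15
Collecting distinct sums: A + B = {-5, -4, -3, 0, 1, 2, 6, 7, 8, 9, 10, 11, 12, 13, 14, 15}
|A + B| = 16

A + B = {-5, -4, -3, 0, 1, 2, 6, 7, 8, 9, 10, 11, 12, 13, 14, 15}


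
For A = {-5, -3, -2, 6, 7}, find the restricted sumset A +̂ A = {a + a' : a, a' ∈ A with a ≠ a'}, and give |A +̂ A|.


Restricted sumset: A +̂ A = {a + a' : a ∈ A, a' ∈ A, a ≠ a'}.
Equivalently, take A + A and drop any sum 2a that is achievable ONLY as a + a for a ∈ A (i.e. sums representable only with equal summands).
Enumerate pairs (a, a') with a < a' (symmetric, so each unordered pair gives one sum; this covers all a ≠ a'):
  -5 + -3 = -8
  -5 + -2 = -7
  -5 + 6 = 1
  -5 + 7 = 2
  -3 + -2 = -5
  -3 + 6 = 3
  -3 + 7 = 4
  -2 + 6 = 4
  -2 + 7 = 5
  6 + 7 = 13
Collected distinct sums: {-8, -7, -5, 1, 2, 3, 4, 5, 13}
|A +̂ A| = 9
(Reference bound: |A +̂ A| ≥ 2|A| - 3 for |A| ≥ 2, with |A| = 5 giving ≥ 7.)

|A +̂ A| = 9


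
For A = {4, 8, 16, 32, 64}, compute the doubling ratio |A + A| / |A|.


|A| = 5.
Compute A + A by enumerating all 25 pairs.
A + A = {8, 12, 16, 20, 24, 32, 36, 40, 48, 64, 68, 72, 80, 96, 128}, so |A + A| = 15.
K = |A + A| / |A| = 15/5 = 3/1 ≈ 3.0000.
Reference: AP of size 5 gives K = 9/5 ≈ 1.8000; a fully generic set of size 5 gives K ≈ 3.0000.

|A| = 5, |A + A| = 15, K = 15/5 = 3/1.


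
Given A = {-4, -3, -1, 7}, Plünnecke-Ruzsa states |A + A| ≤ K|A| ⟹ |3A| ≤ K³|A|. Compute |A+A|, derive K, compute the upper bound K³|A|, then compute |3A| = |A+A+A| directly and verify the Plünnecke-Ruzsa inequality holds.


|A| = 4.
Step 1: Compute A + A by enumerating all 16 pairs.
A + A = {-8, -7, -6, -5, -4, -2, 3, 4, 6, 14}, so |A + A| = 10.
Step 2: Doubling constant K = |A + A|/|A| = 10/4 = 10/4 ≈ 2.5000.
Step 3: Plünnecke-Ruzsa gives |3A| ≤ K³·|A| = (2.5000)³ · 4 ≈ 62.5000.
Step 4: Compute 3A = A + A + A directly by enumerating all triples (a,b,c) ∈ A³; |3A| = 19.
Step 5: Check 19 ≤ 62.5000? Yes ✓.

K = 10/4, Plünnecke-Ruzsa bound K³|A| ≈ 62.5000, |3A| = 19, inequality holds.


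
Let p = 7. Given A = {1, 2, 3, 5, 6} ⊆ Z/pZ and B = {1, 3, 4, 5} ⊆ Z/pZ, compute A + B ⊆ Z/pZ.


Work in Z/7Z: reduce every sum a + b modulo 7.
Enumerate all 20 pairs:
a = 1: 1+1=2, 1+3=4, 1+4=5, 1+5=6
a = 2: 2+1=3, 2+3=5, 2+4=6, 2+5=0
a = 3: 3+1=4, 3+3=6, 3+4=0, 3+5=1
a = 5: 5+1=6, 5+3=1, 5+4=2, 5+5=3
a = 6: 6+1=0, 6+3=2, 6+4=3, 6+5=4
Distinct residues collected: {0, 1, 2, 3, 4, 5, 6}
|A + B| = 7 (out of 7 total residues).

A + B = {0, 1, 2, 3, 4, 5, 6}


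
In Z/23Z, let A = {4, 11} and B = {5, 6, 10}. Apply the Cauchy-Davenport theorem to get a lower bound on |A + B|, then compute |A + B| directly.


Cauchy-Davenport: |A + B| ≥ min(p, |A| + |B| - 1) for A, B nonempty in Z/pZ.
|A| = 2, |B| = 3, p = 23.
CD lower bound = min(23, 2 + 3 - 1) = min(23, 4) = 4.
Compute A + B mod 23 directly:
a = 4: 4+5=9, 4+6=10, 4+10=14
a = 11: 11+5=16, 11+6=17, 11+10=21
A + B = {9, 10, 14, 16, 17, 21}, so |A + B| = 6.
Verify: 6 ≥ 4? Yes ✓.

CD lower bound = 4, actual |A + B| = 6.


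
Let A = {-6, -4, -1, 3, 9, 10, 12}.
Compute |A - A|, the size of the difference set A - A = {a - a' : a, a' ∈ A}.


A - A = {a - a' : a, a' ∈ A}; |A| = 7.
Bounds: 2|A|-1 ≤ |A - A| ≤ |A|² - |A| + 1, i.e. 13 ≤ |A - A| ≤ 43.
Note: 0 ∈ A - A always (from a - a). The set is symmetric: if d ∈ A - A then -d ∈ A - A.
Enumerate nonzero differences d = a - a' with a > a' (then include -d):
Positive differences: {1, 2, 3, 4, 5, 6, 7, 9, 10, 11, 13, 14, 15, 16, 18}
Full difference set: {0} ∪ (positive diffs) ∪ (negative diffs).
|A - A| = 1 + 2·15 = 31 (matches direct enumeration: 31).

|A - A| = 31


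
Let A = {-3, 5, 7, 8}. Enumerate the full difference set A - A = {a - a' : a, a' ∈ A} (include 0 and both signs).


A - A = {a - a' : a, a' ∈ A}.
Compute a - a' for each ordered pair (a, a'):
a = -3: -3--3=0, -3-5=-8, -3-7=-10, -3-8=-11
a = 5: 5--3=8, 5-5=0, 5-7=-2, 5-8=-3
a = 7: 7--3=10, 7-5=2, 7-7=0, 7-8=-1
a = 8: 8--3=11, 8-5=3, 8-7=1, 8-8=0
Collecting distinct values (and noting 0 appears from a-a):
A - A = {-11, -10, -8, -3, -2, -1, 0, 1, 2, 3, 8, 10, 11}
|A - A| = 13

A - A = {-11, -10, -8, -3, -2, -1, 0, 1, 2, 3, 8, 10, 11}


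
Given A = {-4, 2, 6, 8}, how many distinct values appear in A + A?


A + A = {a + a' : a, a' ∈ A}; |A| = 4.
General bounds: 2|A| - 1 ≤ |A + A| ≤ |A|(|A|+1)/2, i.e. 7 ≤ |A + A| ≤ 10.
Lower bound 2|A|-1 is attained iff A is an arithmetic progression.
Enumerate sums a + a' for a ≤ a' (symmetric, so this suffices):
a = -4: -4+-4=-8, -4+2=-2, -4+6=2, -4+8=4
a = 2: 2+2=4, 2+6=8, 2+8=10
a = 6: 6+6=12, 6+8=14
a = 8: 8+8=16
Distinct sums: {-8, -2, 2, 4, 8, 10, 12, 14, 16}
|A + A| = 9

|A + A| = 9


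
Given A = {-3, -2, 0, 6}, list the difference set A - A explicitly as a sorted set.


A - A = {a - a' : a, a' ∈ A}.
Compute a - a' for each ordered pair (a, a'):
a = -3: -3--3=0, -3--2=-1, -3-0=-3, -3-6=-9
a = -2: -2--3=1, -2--2=0, -2-0=-2, -2-6=-8
a = 0: 0--3=3, 0--2=2, 0-0=0, 0-6=-6
a = 6: 6--3=9, 6--2=8, 6-0=6, 6-6=0
Collecting distinct values (and noting 0 appears from a-a):
A - A = {-9, -8, -6, -3, -2, -1, 0, 1, 2, 3, 6, 8, 9}
|A - A| = 13

A - A = {-9, -8, -6, -3, -2, -1, 0, 1, 2, 3, 6, 8, 9}


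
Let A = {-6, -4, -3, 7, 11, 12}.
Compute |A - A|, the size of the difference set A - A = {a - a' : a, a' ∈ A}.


A - A = {a - a' : a, a' ∈ A}; |A| = 6.
Bounds: 2|A|-1 ≤ |A - A| ≤ |A|² - |A| + 1, i.e. 11 ≤ |A - A| ≤ 31.
Note: 0 ∈ A - A always (from a - a). The set is symmetric: if d ∈ A - A then -d ∈ A - A.
Enumerate nonzero differences d = a - a' with a > a' (then include -d):
Positive differences: {1, 2, 3, 4, 5, 10, 11, 13, 14, 15, 16, 17, 18}
Full difference set: {0} ∪ (positive diffs) ∪ (negative diffs).
|A - A| = 1 + 2·13 = 27 (matches direct enumeration: 27).

|A - A| = 27


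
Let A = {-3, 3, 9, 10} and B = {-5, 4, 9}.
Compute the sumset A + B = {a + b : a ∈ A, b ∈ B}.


A + B = {a + b : a ∈ A, b ∈ B}.
Enumerate all |A|·|B| = 4·3 = 12 pairs (a, b) and collect distinct sums.
a = -3: -3+-5=-8, -3+4=1, -3+9=6
a = 3: 3+-5=-2, 3+4=7, 3+9=12
a = 9: 9+-5=4, 9+4=13, 9+9=18
a = 10: 10+-5=5, 10+4=14, 10+9=19
Collecting distinct sums: A + B = {-8, -2, 1, 4, 5, 6, 7, 12, 13, 14, 18, 19}
|A + B| = 12

A + B = {-8, -2, 1, 4, 5, 6, 7, 12, 13, 14, 18, 19}


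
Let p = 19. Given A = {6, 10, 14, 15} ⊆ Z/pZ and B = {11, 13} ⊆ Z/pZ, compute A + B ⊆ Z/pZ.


Work in Z/19Z: reduce every sum a + b modulo 19.
Enumerate all 8 pairs:
a = 6: 6+11=17, 6+13=0
a = 10: 10+11=2, 10+13=4
a = 14: 14+11=6, 14+13=8
a = 15: 15+11=7, 15+13=9
Distinct residues collected: {0, 2, 4, 6, 7, 8, 9, 17}
|A + B| = 8 (out of 19 total residues).

A + B = {0, 2, 4, 6, 7, 8, 9, 17}


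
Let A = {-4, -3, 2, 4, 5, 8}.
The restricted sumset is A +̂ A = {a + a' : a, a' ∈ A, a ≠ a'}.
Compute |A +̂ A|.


Restricted sumset: A +̂ A = {a + a' : a ∈ A, a' ∈ A, a ≠ a'}.
Equivalently, take A + A and drop any sum 2a that is achievable ONLY as a + a for a ∈ A (i.e. sums representable only with equal summands).
Enumerate pairs (a, a') with a < a' (symmetric, so each unordered pair gives one sum; this covers all a ≠ a'):
  -4 + -3 = -7
  -4 + 2 = -2
  -4 + 4 = 0
  -4 + 5 = 1
  -4 + 8 = 4
  -3 + 2 = -1
  -3 + 4 = 1
  -3 + 5 = 2
  -3 + 8 = 5
  2 + 4 = 6
  2 + 5 = 7
  2 + 8 = 10
  4 + 5 = 9
  4 + 8 = 12
  5 + 8 = 13
Collected distinct sums: {-7, -2, -1, 0, 1, 2, 4, 5, 6, 7, 9, 10, 12, 13}
|A +̂ A| = 14
(Reference bound: |A +̂ A| ≥ 2|A| - 3 for |A| ≥ 2, with |A| = 6 giving ≥ 9.)

|A +̂ A| = 14


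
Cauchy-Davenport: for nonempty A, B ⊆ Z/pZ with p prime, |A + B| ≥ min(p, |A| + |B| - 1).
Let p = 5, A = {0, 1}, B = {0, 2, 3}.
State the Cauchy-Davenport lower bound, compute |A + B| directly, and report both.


Cauchy-Davenport: |A + B| ≥ min(p, |A| + |B| - 1) for A, B nonempty in Z/pZ.
|A| = 2, |B| = 3, p = 5.
CD lower bound = min(5, 2 + 3 - 1) = min(5, 4) = 4.
Compute A + B mod 5 directly:
a = 0: 0+0=0, 0+2=2, 0+3=3
a = 1: 1+0=1, 1+2=3, 1+3=4
A + B = {0, 1, 2, 3, 4}, so |A + B| = 5.
Verify: 5 ≥ 4? Yes ✓.

CD lower bound = 4, actual |A + B| = 5.


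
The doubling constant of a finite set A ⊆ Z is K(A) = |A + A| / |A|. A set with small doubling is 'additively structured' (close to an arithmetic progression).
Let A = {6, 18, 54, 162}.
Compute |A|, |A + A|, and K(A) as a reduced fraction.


|A| = 4.
Compute A + A by enumerating all 16 pairs.
A + A = {12, 24, 36, 60, 72, 108, 168, 180, 216, 324}, so |A + A| = 10.
K = |A + A| / |A| = 10/4 = 5/2 ≈ 2.5000.
Reference: AP of size 4 gives K = 7/4 ≈ 1.7500; a fully generic set of size 4 gives K ≈ 2.5000.

|A| = 4, |A + A| = 10, K = 10/4 = 5/2.


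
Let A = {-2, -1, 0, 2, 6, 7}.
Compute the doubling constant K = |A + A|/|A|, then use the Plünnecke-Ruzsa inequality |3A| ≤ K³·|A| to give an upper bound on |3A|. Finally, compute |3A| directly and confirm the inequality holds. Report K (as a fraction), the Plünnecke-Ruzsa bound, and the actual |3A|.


|A| = 6.
Step 1: Compute A + A by enumerating all 36 pairs.
A + A = {-4, -3, -2, -1, 0, 1, 2, 4, 5, 6, 7, 8, 9, 12, 13, 14}, so |A + A| = 16.
Step 2: Doubling constant K = |A + A|/|A| = 16/6 = 16/6 ≈ 2.6667.
Step 3: Plünnecke-Ruzsa gives |3A| ≤ K³·|A| = (2.6667)³ · 6 ≈ 113.7778.
Step 4: Compute 3A = A + A + A directly by enumerating all triples (a,b,c) ∈ A³; |3A| = 27.
Step 5: Check 27 ≤ 113.7778? Yes ✓.

K = 16/6, Plünnecke-Ruzsa bound K³|A| ≈ 113.7778, |3A| = 27, inequality holds.


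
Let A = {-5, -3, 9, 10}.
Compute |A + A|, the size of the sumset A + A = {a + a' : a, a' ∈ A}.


A + A = {a + a' : a, a' ∈ A}; |A| = 4.
General bounds: 2|A| - 1 ≤ |A + A| ≤ |A|(|A|+1)/2, i.e. 7 ≤ |A + A| ≤ 10.
Lower bound 2|A|-1 is attained iff A is an arithmetic progression.
Enumerate sums a + a' for a ≤ a' (symmetric, so this suffices):
a = -5: -5+-5=-10, -5+-3=-8, -5+9=4, -5+10=5
a = -3: -3+-3=-6, -3+9=6, -3+10=7
a = 9: 9+9=18, 9+10=19
a = 10: 10+10=20
Distinct sums: {-10, -8, -6, 4, 5, 6, 7, 18, 19, 20}
|A + A| = 10

|A + A| = 10


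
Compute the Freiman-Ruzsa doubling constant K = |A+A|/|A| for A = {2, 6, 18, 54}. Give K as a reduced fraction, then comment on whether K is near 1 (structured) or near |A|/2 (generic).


|A| = 4.
Compute A + A by enumerating all 16 pairs.
A + A = {4, 8, 12, 20, 24, 36, 56, 60, 72, 108}, so |A + A| = 10.
K = |A + A| / |A| = 10/4 = 5/2 ≈ 2.5000.
Reference: AP of size 4 gives K = 7/4 ≈ 1.7500; a fully generic set of size 4 gives K ≈ 2.5000.

|A| = 4, |A + A| = 10, K = 10/4 = 5/2.


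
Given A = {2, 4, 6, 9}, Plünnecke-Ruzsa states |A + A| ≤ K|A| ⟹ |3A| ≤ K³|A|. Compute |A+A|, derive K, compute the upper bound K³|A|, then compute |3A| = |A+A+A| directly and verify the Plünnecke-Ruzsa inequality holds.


|A| = 4.
Step 1: Compute A + A by enumerating all 16 pairs.
A + A = {4, 6, 8, 10, 11, 12, 13, 15, 18}, so |A + A| = 9.
Step 2: Doubling constant K = |A + A|/|A| = 9/4 = 9/4 ≈ 2.2500.
Step 3: Plünnecke-Ruzsa gives |3A| ≤ K³·|A| = (2.2500)³ · 4 ≈ 45.5625.
Step 4: Compute 3A = A + A + A directly by enumerating all triples (a,b,c) ∈ A³; |3A| = 16.
Step 5: Check 16 ≤ 45.5625? Yes ✓.

K = 9/4, Plünnecke-Ruzsa bound K³|A| ≈ 45.5625, |3A| = 16, inequality holds.


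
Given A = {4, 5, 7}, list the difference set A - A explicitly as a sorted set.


A - A = {a - a' : a, a' ∈ A}.
Compute a - a' for each ordered pair (a, a'):
a = 4: 4-4=0, 4-5=-1, 4-7=-3
a = 5: 5-4=1, 5-5=0, 5-7=-2
a = 7: 7-4=3, 7-5=2, 7-7=0
Collecting distinct values (and noting 0 appears from a-a):
A - A = {-3, -2, -1, 0, 1, 2, 3}
|A - A| = 7

A - A = {-3, -2, -1, 0, 1, 2, 3}


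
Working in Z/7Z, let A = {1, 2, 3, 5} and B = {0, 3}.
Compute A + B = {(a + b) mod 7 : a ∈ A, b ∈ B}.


Work in Z/7Z: reduce every sum a + b modulo 7.
Enumerate all 8 pairs:
a = 1: 1+0=1, 1+3=4
a = 2: 2+0=2, 2+3=5
a = 3: 3+0=3, 3+3=6
a = 5: 5+0=5, 5+3=1
Distinct residues collected: {1, 2, 3, 4, 5, 6}
|A + B| = 6 (out of 7 total residues).

A + B = {1, 2, 3, 4, 5, 6}


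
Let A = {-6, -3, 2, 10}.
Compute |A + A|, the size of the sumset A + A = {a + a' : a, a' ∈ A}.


A + A = {a + a' : a, a' ∈ A}; |A| = 4.
General bounds: 2|A| - 1 ≤ |A + A| ≤ |A|(|A|+1)/2, i.e. 7 ≤ |A + A| ≤ 10.
Lower bound 2|A|-1 is attained iff A is an arithmetic progression.
Enumerate sums a + a' for a ≤ a' (symmetric, so this suffices):
a = -6: -6+-6=-12, -6+-3=-9, -6+2=-4, -6+10=4
a = -3: -3+-3=-6, -3+2=-1, -3+10=7
a = 2: 2+2=4, 2+10=12
a = 10: 10+10=20
Distinct sums: {-12, -9, -6, -4, -1, 4, 7, 12, 20}
|A + A| = 9

|A + A| = 9


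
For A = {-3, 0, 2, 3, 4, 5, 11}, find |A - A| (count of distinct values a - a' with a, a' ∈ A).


A - A = {a - a' : a, a' ∈ A}; |A| = 7.
Bounds: 2|A|-1 ≤ |A - A| ≤ |A|² - |A| + 1, i.e. 13 ≤ |A - A| ≤ 43.
Note: 0 ∈ A - A always (from a - a). The set is symmetric: if d ∈ A - A then -d ∈ A - A.
Enumerate nonzero differences d = a - a' with a > a' (then include -d):
Positive differences: {1, 2, 3, 4, 5, 6, 7, 8, 9, 11, 14}
Full difference set: {0} ∪ (positive diffs) ∪ (negative diffs).
|A - A| = 1 + 2·11 = 23 (matches direct enumeration: 23).

|A - A| = 23


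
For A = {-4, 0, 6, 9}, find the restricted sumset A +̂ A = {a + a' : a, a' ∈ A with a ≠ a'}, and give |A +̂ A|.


Restricted sumset: A +̂ A = {a + a' : a ∈ A, a' ∈ A, a ≠ a'}.
Equivalently, take A + A and drop any sum 2a that is achievable ONLY as a + a for a ∈ A (i.e. sums representable only with equal summands).
Enumerate pairs (a, a') with a < a' (symmetric, so each unordered pair gives one sum; this covers all a ≠ a'):
  -4 + 0 = -4
  -4 + 6 = 2
  -4 + 9 = 5
  0 + 6 = 6
  0 + 9 = 9
  6 + 9 = 15
Collected distinct sums: {-4, 2, 5, 6, 9, 15}
|A +̂ A| = 6
(Reference bound: |A +̂ A| ≥ 2|A| - 3 for |A| ≥ 2, with |A| = 4 giving ≥ 5.)

|A +̂ A| = 6


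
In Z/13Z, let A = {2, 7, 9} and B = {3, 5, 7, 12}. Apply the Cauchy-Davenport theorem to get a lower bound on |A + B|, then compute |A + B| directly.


Cauchy-Davenport: |A + B| ≥ min(p, |A| + |B| - 1) for A, B nonempty in Z/pZ.
|A| = 3, |B| = 4, p = 13.
CD lower bound = min(13, 3 + 4 - 1) = min(13, 6) = 6.
Compute A + B mod 13 directly:
a = 2: 2+3=5, 2+5=7, 2+7=9, 2+12=1
a = 7: 7+3=10, 7+5=12, 7+7=1, 7+12=6
a = 9: 9+3=12, 9+5=1, 9+7=3, 9+12=8
A + B = {1, 3, 5, 6, 7, 8, 9, 10, 12}, so |A + B| = 9.
Verify: 9 ≥ 6? Yes ✓.

CD lower bound = 6, actual |A + B| = 9.


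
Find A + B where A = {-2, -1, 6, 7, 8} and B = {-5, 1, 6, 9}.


A + B = {a + b : a ∈ A, b ∈ B}.
Enumerate all |A|·|B| = 5·4 = 20 pairs (a, b) and collect distinct sums.
a = -2: -2+-5=-7, -2+1=-1, -2+6=4, -2+9=7
a = -1: -1+-5=-6, -1+1=0, -1+6=5, -1+9=8
a = 6: 6+-5=1, 6+1=7, 6+6=12, 6+9=15
a = 7: 7+-5=2, 7+1=8, 7+6=13, 7+9=16
a = 8: 8+-5=3, 8+1=9, 8+6=14, 8+9=17
Collecting distinct sums: A + B = {-7, -6, -1, 0, 1, 2, 3, 4, 5, 7, 8, 9, 12, 13, 14, 15, 16, 17}
|A + B| = 18

A + B = {-7, -6, -1, 0, 1, 2, 3, 4, 5, 7, 8, 9, 12, 13, 14, 15, 16, 17}


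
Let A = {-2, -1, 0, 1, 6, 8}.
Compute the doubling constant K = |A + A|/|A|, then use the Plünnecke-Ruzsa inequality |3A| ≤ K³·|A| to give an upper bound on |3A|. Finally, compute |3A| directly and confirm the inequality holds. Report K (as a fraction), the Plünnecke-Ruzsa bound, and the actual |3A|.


|A| = 6.
Step 1: Compute A + A by enumerating all 36 pairs.
A + A = {-4, -3, -2, -1, 0, 1, 2, 4, 5, 6, 7, 8, 9, 12, 14, 16}, so |A + A| = 16.
Step 2: Doubling constant K = |A + A|/|A| = 16/6 = 16/6 ≈ 2.6667.
Step 3: Plünnecke-Ruzsa gives |3A| ≤ K³·|A| = (2.6667)³ · 6 ≈ 113.7778.
Step 4: Compute 3A = A + A + A directly by enumerating all triples (a,b,c) ∈ A³; |3A| = 28.
Step 5: Check 28 ≤ 113.7778? Yes ✓.

K = 16/6, Plünnecke-Ruzsa bound K³|A| ≈ 113.7778, |3A| = 28, inequality holds.


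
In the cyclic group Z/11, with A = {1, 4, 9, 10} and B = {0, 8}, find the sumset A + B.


Work in Z/11Z: reduce every sum a + b modulo 11.
Enumerate all 8 pairs:
a = 1: 1+0=1, 1+8=9
a = 4: 4+0=4, 4+8=1
a = 9: 9+0=9, 9+8=6
a = 10: 10+0=10, 10+8=7
Distinct residues collected: {1, 4, 6, 7, 9, 10}
|A + B| = 6 (out of 11 total residues).

A + B = {1, 4, 6, 7, 9, 10}


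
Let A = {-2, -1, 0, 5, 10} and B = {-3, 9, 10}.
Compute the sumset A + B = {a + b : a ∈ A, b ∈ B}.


A + B = {a + b : a ∈ A, b ∈ B}.
Enumerate all |A|·|B| = 5·3 = 15 pairs (a, b) and collect distinct sums.
a = -2: -2+-3=-5, -2+9=7, -2+10=8
a = -1: -1+-3=-4, -1+9=8, -1+10=9
a = 0: 0+-3=-3, 0+9=9, 0+10=10
a = 5: 5+-3=2, 5+9=14, 5+10=15
a = 10: 10+-3=7, 10+9=19, 10+10=20
Collecting distinct sums: A + B = {-5, -4, -3, 2, 7, 8, 9, 10, 14, 15, 19, 20}
|A + B| = 12

A + B = {-5, -4, -3, 2, 7, 8, 9, 10, 14, 15, 19, 20}


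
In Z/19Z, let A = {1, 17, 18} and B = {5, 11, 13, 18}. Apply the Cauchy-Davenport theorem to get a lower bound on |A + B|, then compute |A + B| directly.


Cauchy-Davenport: |A + B| ≥ min(p, |A| + |B| - 1) for A, B nonempty in Z/pZ.
|A| = 3, |B| = 4, p = 19.
CD lower bound = min(19, 3 + 4 - 1) = min(19, 6) = 6.
Compute A + B mod 19 directly:
a = 1: 1+5=6, 1+11=12, 1+13=14, 1+18=0
a = 17: 17+5=3, 17+11=9, 17+13=11, 17+18=16
a = 18: 18+5=4, 18+11=10, 18+13=12, 18+18=17
A + B = {0, 3, 4, 6, 9, 10, 11, 12, 14, 16, 17}, so |A + B| = 11.
Verify: 11 ≥ 6? Yes ✓.

CD lower bound = 6, actual |A + B| = 11.


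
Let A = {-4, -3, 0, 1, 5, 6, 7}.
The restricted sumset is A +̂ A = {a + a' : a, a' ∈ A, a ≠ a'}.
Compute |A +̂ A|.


Restricted sumset: A +̂ A = {a + a' : a ∈ A, a' ∈ A, a ≠ a'}.
Equivalently, take A + A and drop any sum 2a that is achievable ONLY as a + a for a ∈ A (i.e. sums representable only with equal summands).
Enumerate pairs (a, a') with a < a' (symmetric, so each unordered pair gives one sum; this covers all a ≠ a'):
  -4 + -3 = -7
  -4 + 0 = -4
  -4 + 1 = -3
  -4 + 5 = 1
  -4 + 6 = 2
  -4 + 7 = 3
  -3 + 0 = -3
  -3 + 1 = -2
  -3 + 5 = 2
  -3 + 6 = 3
  -3 + 7 = 4
  0 + 1 = 1
  0 + 5 = 5
  0 + 6 = 6
  0 + 7 = 7
  1 + 5 = 6
  1 + 6 = 7
  1 + 7 = 8
  5 + 6 = 11
  5 + 7 = 12
  6 + 7 = 13
Collected distinct sums: {-7, -4, -3, -2, 1, 2, 3, 4, 5, 6, 7, 8, 11, 12, 13}
|A +̂ A| = 15
(Reference bound: |A +̂ A| ≥ 2|A| - 3 for |A| ≥ 2, with |A| = 7 giving ≥ 11.)

|A +̂ A| = 15


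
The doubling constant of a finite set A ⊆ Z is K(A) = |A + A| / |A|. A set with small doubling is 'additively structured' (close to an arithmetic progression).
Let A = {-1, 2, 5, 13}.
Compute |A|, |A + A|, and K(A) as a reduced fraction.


|A| = 4.
Compute A + A by enumerating all 16 pairs.
A + A = {-2, 1, 4, 7, 10, 12, 15, 18, 26}, so |A + A| = 9.
K = |A + A| / |A| = 9/4 (already in lowest terms) ≈ 2.2500.
Reference: AP of size 4 gives K = 7/4 ≈ 1.7500; a fully generic set of size 4 gives K ≈ 2.5000.

|A| = 4, |A + A| = 9, K = 9/4.


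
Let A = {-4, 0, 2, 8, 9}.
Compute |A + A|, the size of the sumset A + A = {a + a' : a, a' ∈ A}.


A + A = {a + a' : a, a' ∈ A}; |A| = 5.
General bounds: 2|A| - 1 ≤ |A + A| ≤ |A|(|A|+1)/2, i.e. 9 ≤ |A + A| ≤ 15.
Lower bound 2|A|-1 is attained iff A is an arithmetic progression.
Enumerate sums a + a' for a ≤ a' (symmetric, so this suffices):
a = -4: -4+-4=-8, -4+0=-4, -4+2=-2, -4+8=4, -4+9=5
a = 0: 0+0=0, 0+2=2, 0+8=8, 0+9=9
a = 2: 2+2=4, 2+8=10, 2+9=11
a = 8: 8+8=16, 8+9=17
a = 9: 9+9=18
Distinct sums: {-8, -4, -2, 0, 2, 4, 5, 8, 9, 10, 11, 16, 17, 18}
|A + A| = 14

|A + A| = 14


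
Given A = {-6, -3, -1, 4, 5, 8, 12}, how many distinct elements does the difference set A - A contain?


A - A = {a - a' : a, a' ∈ A}; |A| = 7.
Bounds: 2|A|-1 ≤ |A - A| ≤ |A|² - |A| + 1, i.e. 13 ≤ |A - A| ≤ 43.
Note: 0 ∈ A - A always (from a - a). The set is symmetric: if d ∈ A - A then -d ∈ A - A.
Enumerate nonzero differences d = a - a' with a > a' (then include -d):
Positive differences: {1, 2, 3, 4, 5, 6, 7, 8, 9, 10, 11, 13, 14, 15, 18}
Full difference set: {0} ∪ (positive diffs) ∪ (negative diffs).
|A - A| = 1 + 2·15 = 31 (matches direct enumeration: 31).

|A - A| = 31


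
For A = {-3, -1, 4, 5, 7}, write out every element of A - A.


A - A = {a - a' : a, a' ∈ A}.
Compute a - a' for each ordered pair (a, a'):
a = -3: -3--3=0, -3--1=-2, -3-4=-7, -3-5=-8, -3-7=-10
a = -1: -1--3=2, -1--1=0, -1-4=-5, -1-5=-6, -1-7=-8
a = 4: 4--3=7, 4--1=5, 4-4=0, 4-5=-1, 4-7=-3
a = 5: 5--3=8, 5--1=6, 5-4=1, 5-5=0, 5-7=-2
a = 7: 7--3=10, 7--1=8, 7-4=3, 7-5=2, 7-7=0
Collecting distinct values (and noting 0 appears from a-a):
A - A = {-10, -8, -7, -6, -5, -3, -2, -1, 0, 1, 2, 3, 5, 6, 7, 8, 10}
|A - A| = 17

A - A = {-10, -8, -7, -6, -5, -3, -2, -1, 0, 1, 2, 3, 5, 6, 7, 8, 10}


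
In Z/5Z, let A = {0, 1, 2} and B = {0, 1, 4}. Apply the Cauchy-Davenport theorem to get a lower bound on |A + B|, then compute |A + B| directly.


Cauchy-Davenport: |A + B| ≥ min(p, |A| + |B| - 1) for A, B nonempty in Z/pZ.
|A| = 3, |B| = 3, p = 5.
CD lower bound = min(5, 3 + 3 - 1) = min(5, 5) = 5.
Compute A + B mod 5 directly:
a = 0: 0+0=0, 0+1=1, 0+4=4
a = 1: 1+0=1, 1+1=2, 1+4=0
a = 2: 2+0=2, 2+1=3, 2+4=1
A + B = {0, 1, 2, 3, 4}, so |A + B| = 5.
Verify: 5 ≥ 5? Yes ✓.

CD lower bound = 5, actual |A + B| = 5.


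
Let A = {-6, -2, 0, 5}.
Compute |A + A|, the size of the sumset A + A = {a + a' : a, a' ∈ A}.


A + A = {a + a' : a, a' ∈ A}; |A| = 4.
General bounds: 2|A| - 1 ≤ |A + A| ≤ |A|(|A|+1)/2, i.e. 7 ≤ |A + A| ≤ 10.
Lower bound 2|A|-1 is attained iff A is an arithmetic progression.
Enumerate sums a + a' for a ≤ a' (symmetric, so this suffices):
a = -6: -6+-6=-12, -6+-2=-8, -6+0=-6, -6+5=-1
a = -2: -2+-2=-4, -2+0=-2, -2+5=3
a = 0: 0+0=0, 0+5=5
a = 5: 5+5=10
Distinct sums: {-12, -8, -6, -4, -2, -1, 0, 3, 5, 10}
|A + A| = 10

|A + A| = 10


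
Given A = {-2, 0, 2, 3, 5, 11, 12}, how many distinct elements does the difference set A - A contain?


A - A = {a - a' : a, a' ∈ A}; |A| = 7.
Bounds: 2|A|-1 ≤ |A - A| ≤ |A|² - |A| + 1, i.e. 13 ≤ |A - A| ≤ 43.
Note: 0 ∈ A - A always (from a - a). The set is symmetric: if d ∈ A - A then -d ∈ A - A.
Enumerate nonzero differences d = a - a' with a > a' (then include -d):
Positive differences: {1, 2, 3, 4, 5, 6, 7, 8, 9, 10, 11, 12, 13, 14}
Full difference set: {0} ∪ (positive diffs) ∪ (negative diffs).
|A - A| = 1 + 2·14 = 29 (matches direct enumeration: 29).

|A - A| = 29


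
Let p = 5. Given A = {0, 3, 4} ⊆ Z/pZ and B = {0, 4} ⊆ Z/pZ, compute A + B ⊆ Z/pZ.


Work in Z/5Z: reduce every sum a + b modulo 5.
Enumerate all 6 pairs:
a = 0: 0+0=0, 0+4=4
a = 3: 3+0=3, 3+4=2
a = 4: 4+0=4, 4+4=3
Distinct residues collected: {0, 2, 3, 4}
|A + B| = 4 (out of 5 total residues).

A + B = {0, 2, 3, 4}


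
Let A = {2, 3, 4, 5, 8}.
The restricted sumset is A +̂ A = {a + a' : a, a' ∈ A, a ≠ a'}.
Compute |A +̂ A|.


Restricted sumset: A +̂ A = {a + a' : a ∈ A, a' ∈ A, a ≠ a'}.
Equivalently, take A + A and drop any sum 2a that is achievable ONLY as a + a for a ∈ A (i.e. sums representable only with equal summands).
Enumerate pairs (a, a') with a < a' (symmetric, so each unordered pair gives one sum; this covers all a ≠ a'):
  2 + 3 = 5
  2 + 4 = 6
  2 + 5 = 7
  2 + 8 = 10
  3 + 4 = 7
  3 + 5 = 8
  3 + 8 = 11
  4 + 5 = 9
  4 + 8 = 12
  5 + 8 = 13
Collected distinct sums: {5, 6, 7, 8, 9, 10, 11, 12, 13}
|A +̂ A| = 9
(Reference bound: |A +̂ A| ≥ 2|A| - 3 for |A| ≥ 2, with |A| = 5 giving ≥ 7.)

|A +̂ A| = 9


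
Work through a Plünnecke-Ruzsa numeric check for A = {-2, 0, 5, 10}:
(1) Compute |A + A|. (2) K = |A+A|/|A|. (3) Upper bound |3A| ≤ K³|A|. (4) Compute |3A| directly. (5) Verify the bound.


|A| = 4.
Step 1: Compute A + A by enumerating all 16 pairs.
A + A = {-4, -2, 0, 3, 5, 8, 10, 15, 20}, so |A + A| = 9.
Step 2: Doubling constant K = |A + A|/|A| = 9/4 = 9/4 ≈ 2.2500.
Step 3: Plünnecke-Ruzsa gives |3A| ≤ K³·|A| = (2.2500)³ · 4 ≈ 45.5625.
Step 4: Compute 3A = A + A + A directly by enumerating all triples (a,b,c) ∈ A³; |3A| = 16.
Step 5: Check 16 ≤ 45.5625? Yes ✓.

K = 9/4, Plünnecke-Ruzsa bound K³|A| ≈ 45.5625, |3A| = 16, inequality holds.


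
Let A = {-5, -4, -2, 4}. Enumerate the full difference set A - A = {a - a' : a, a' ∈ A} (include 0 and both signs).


A - A = {a - a' : a, a' ∈ A}.
Compute a - a' for each ordered pair (a, a'):
a = -5: -5--5=0, -5--4=-1, -5--2=-3, -5-4=-9
a = -4: -4--5=1, -4--4=0, -4--2=-2, -4-4=-8
a = -2: -2--5=3, -2--4=2, -2--2=0, -2-4=-6
a = 4: 4--5=9, 4--4=8, 4--2=6, 4-4=0
Collecting distinct values (and noting 0 appears from a-a):
A - A = {-9, -8, -6, -3, -2, -1, 0, 1, 2, 3, 6, 8, 9}
|A - A| = 13

A - A = {-9, -8, -6, -3, -2, -1, 0, 1, 2, 3, 6, 8, 9}


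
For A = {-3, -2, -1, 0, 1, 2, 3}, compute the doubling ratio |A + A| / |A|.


|A| = 7.
Compute A + A by enumerating all 49 pairs.
A + A = {-6, -5, -4, -3, -2, -1, 0, 1, 2, 3, 4, 5, 6}, so |A + A| = 13.
K = |A + A| / |A| = 13/7 (already in lowest terms) ≈ 1.8571.
Reference: AP of size 7 gives K = 13/7 ≈ 1.8571; a fully generic set of size 7 gives K ≈ 4.0000.

|A| = 7, |A + A| = 13, K = 13/7.


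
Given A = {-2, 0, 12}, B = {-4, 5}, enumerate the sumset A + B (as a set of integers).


A + B = {a + b : a ∈ A, b ∈ B}.
Enumerate all |A|·|B| = 3·2 = 6 pairs (a, b) and collect distinct sums.
a = -2: -2+-4=-6, -2+5=3
a = 0: 0+-4=-4, 0+5=5
a = 12: 12+-4=8, 12+5=17
Collecting distinct sums: A + B = {-6, -4, 3, 5, 8, 17}
|A + B| = 6

A + B = {-6, -4, 3, 5, 8, 17}


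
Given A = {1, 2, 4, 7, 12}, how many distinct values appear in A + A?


A + A = {a + a' : a, a' ∈ A}; |A| = 5.
General bounds: 2|A| - 1 ≤ |A + A| ≤ |A|(|A|+1)/2, i.e. 9 ≤ |A + A| ≤ 15.
Lower bound 2|A|-1 is attained iff A is an arithmetic progression.
Enumerate sums a + a' for a ≤ a' (symmetric, so this suffices):
a = 1: 1+1=2, 1+2=3, 1+4=5, 1+7=8, 1+12=13
a = 2: 2+2=4, 2+4=6, 2+7=9, 2+12=14
a = 4: 4+4=8, 4+7=11, 4+12=16
a = 7: 7+7=14, 7+12=19
a = 12: 12+12=24
Distinct sums: {2, 3, 4, 5, 6, 8, 9, 11, 13, 14, 16, 19, 24}
|A + A| = 13

|A + A| = 13


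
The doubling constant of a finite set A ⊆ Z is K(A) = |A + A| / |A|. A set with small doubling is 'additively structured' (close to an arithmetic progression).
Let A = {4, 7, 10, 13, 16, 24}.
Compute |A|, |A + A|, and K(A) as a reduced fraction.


|A| = 6.
Compute A + A by enumerating all 36 pairs.
A + A = {8, 11, 14, 17, 20, 23, 26, 28, 29, 31, 32, 34, 37, 40, 48}, so |A + A| = 15.
K = |A + A| / |A| = 15/6 = 5/2 ≈ 2.5000.
Reference: AP of size 6 gives K = 11/6 ≈ 1.8333; a fully generic set of size 6 gives K ≈ 3.5000.

|A| = 6, |A + A| = 15, K = 15/6 = 5/2.


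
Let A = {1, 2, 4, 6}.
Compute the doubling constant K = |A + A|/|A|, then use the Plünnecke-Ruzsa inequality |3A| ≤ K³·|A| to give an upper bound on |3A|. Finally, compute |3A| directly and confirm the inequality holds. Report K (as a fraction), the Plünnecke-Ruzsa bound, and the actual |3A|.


|A| = 4.
Step 1: Compute A + A by enumerating all 16 pairs.
A + A = {2, 3, 4, 5, 6, 7, 8, 10, 12}, so |A + A| = 9.
Step 2: Doubling constant K = |A + A|/|A| = 9/4 = 9/4 ≈ 2.2500.
Step 3: Plünnecke-Ruzsa gives |3A| ≤ K³·|A| = (2.2500)³ · 4 ≈ 45.5625.
Step 4: Compute 3A = A + A + A directly by enumerating all triples (a,b,c) ∈ A³; |3A| = 14.
Step 5: Check 14 ≤ 45.5625? Yes ✓.

K = 9/4, Plünnecke-Ruzsa bound K³|A| ≈ 45.5625, |3A| = 14, inequality holds.


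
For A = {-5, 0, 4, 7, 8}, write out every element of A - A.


A - A = {a - a' : a, a' ∈ A}.
Compute a - a' for each ordered pair (a, a'):
a = -5: -5--5=0, -5-0=-5, -5-4=-9, -5-7=-12, -5-8=-13
a = 0: 0--5=5, 0-0=0, 0-4=-4, 0-7=-7, 0-8=-8
a = 4: 4--5=9, 4-0=4, 4-4=0, 4-7=-3, 4-8=-4
a = 7: 7--5=12, 7-0=7, 7-4=3, 7-7=0, 7-8=-1
a = 8: 8--5=13, 8-0=8, 8-4=4, 8-7=1, 8-8=0
Collecting distinct values (and noting 0 appears from a-a):
A - A = {-13, -12, -9, -8, -7, -5, -4, -3, -1, 0, 1, 3, 4, 5, 7, 8, 9, 12, 13}
|A - A| = 19

A - A = {-13, -12, -9, -8, -7, -5, -4, -3, -1, 0, 1, 3, 4, 5, 7, 8, 9, 12, 13}


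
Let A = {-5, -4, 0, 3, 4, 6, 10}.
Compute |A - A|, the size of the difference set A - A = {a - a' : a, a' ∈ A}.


A - A = {a - a' : a, a' ∈ A}; |A| = 7.
Bounds: 2|A|-1 ≤ |A - A| ≤ |A|² - |A| + 1, i.e. 13 ≤ |A - A| ≤ 43.
Note: 0 ∈ A - A always (from a - a). The set is symmetric: if d ∈ A - A then -d ∈ A - A.
Enumerate nonzero differences d = a - a' with a > a' (then include -d):
Positive differences: {1, 2, 3, 4, 5, 6, 7, 8, 9, 10, 11, 14, 15}
Full difference set: {0} ∪ (positive diffs) ∪ (negative diffs).
|A - A| = 1 + 2·13 = 27 (matches direct enumeration: 27).

|A - A| = 27


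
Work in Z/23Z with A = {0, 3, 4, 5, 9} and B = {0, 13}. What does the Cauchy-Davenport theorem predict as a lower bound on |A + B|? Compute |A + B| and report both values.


Cauchy-Davenport: |A + B| ≥ min(p, |A| + |B| - 1) for A, B nonempty in Z/pZ.
|A| = 5, |B| = 2, p = 23.
CD lower bound = min(23, 5 + 2 - 1) = min(23, 6) = 6.
Compute A + B mod 23 directly:
a = 0: 0+0=0, 0+13=13
a = 3: 3+0=3, 3+13=16
a = 4: 4+0=4, 4+13=17
a = 5: 5+0=5, 5+13=18
a = 9: 9+0=9, 9+13=22
A + B = {0, 3, 4, 5, 9, 13, 16, 17, 18, 22}, so |A + B| = 10.
Verify: 10 ≥ 6? Yes ✓.

CD lower bound = 6, actual |A + B| = 10.


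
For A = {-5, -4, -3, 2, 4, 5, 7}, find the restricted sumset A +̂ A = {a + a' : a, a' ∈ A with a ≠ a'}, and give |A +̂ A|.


Restricted sumset: A +̂ A = {a + a' : a ∈ A, a' ∈ A, a ≠ a'}.
Equivalently, take A + A and drop any sum 2a that is achievable ONLY as a + a for a ∈ A (i.e. sums representable only with equal summands).
Enumerate pairs (a, a') with a < a' (symmetric, so each unordered pair gives one sum; this covers all a ≠ a'):
  -5 + -4 = -9
  -5 + -3 = -8
  -5 + 2 = -3
  -5 + 4 = -1
  -5 + 5 = 0
  -5 + 7 = 2
  -4 + -3 = -7
  -4 + 2 = -2
  -4 + 4 = 0
  -4 + 5 = 1
  -4 + 7 = 3
  -3 + 2 = -1
  -3 + 4 = 1
  -3 + 5 = 2
  -3 + 7 = 4
  2 + 4 = 6
  2 + 5 = 7
  2 + 7 = 9
  4 + 5 = 9
  4 + 7 = 11
  5 + 7 = 12
Collected distinct sums: {-9, -8, -7, -3, -2, -1, 0, 1, 2, 3, 4, 6, 7, 9, 11, 12}
|A +̂ A| = 16
(Reference bound: |A +̂ A| ≥ 2|A| - 3 for |A| ≥ 2, with |A| = 7 giving ≥ 11.)

|A +̂ A| = 16


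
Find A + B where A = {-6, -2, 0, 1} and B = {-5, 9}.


A + B = {a + b : a ∈ A, b ∈ B}.
Enumerate all |A|·|B| = 4·2 = 8 pairs (a, b) and collect distinct sums.
a = -6: -6+-5=-11, -6+9=3
a = -2: -2+-5=-7, -2+9=7
a = 0: 0+-5=-5, 0+9=9
a = 1: 1+-5=-4, 1+9=10
Collecting distinct sums: A + B = {-11, -7, -5, -4, 3, 7, 9, 10}
|A + B| = 8

A + B = {-11, -7, -5, -4, 3, 7, 9, 10}


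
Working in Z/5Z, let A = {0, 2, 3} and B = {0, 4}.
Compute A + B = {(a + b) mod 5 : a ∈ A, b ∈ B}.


Work in Z/5Z: reduce every sum a + b modulo 5.
Enumerate all 6 pairs:
a = 0: 0+0=0, 0+4=4
a = 2: 2+0=2, 2+4=1
a = 3: 3+0=3, 3+4=2
Distinct residues collected: {0, 1, 2, 3, 4}
|A + B| = 5 (out of 5 total residues).

A + B = {0, 1, 2, 3, 4}


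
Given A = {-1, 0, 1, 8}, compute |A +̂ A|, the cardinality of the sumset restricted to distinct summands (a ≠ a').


Restricted sumset: A +̂ A = {a + a' : a ∈ A, a' ∈ A, a ≠ a'}.
Equivalently, take A + A and drop any sum 2a that is achievable ONLY as a + a for a ∈ A (i.e. sums representable only with equal summands).
Enumerate pairs (a, a') with a < a' (symmetric, so each unordered pair gives one sum; this covers all a ≠ a'):
  -1 + 0 = -1
  -1 + 1 = 0
  -1 + 8 = 7
  0 + 1 = 1
  0 + 8 = 8
  1 + 8 = 9
Collected distinct sums: {-1, 0, 1, 7, 8, 9}
|A +̂ A| = 6
(Reference bound: |A +̂ A| ≥ 2|A| - 3 for |A| ≥ 2, with |A| = 4 giving ≥ 5.)

|A +̂ A| = 6


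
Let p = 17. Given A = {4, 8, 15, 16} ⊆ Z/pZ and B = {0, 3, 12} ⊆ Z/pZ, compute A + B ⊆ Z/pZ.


Work in Z/17Z: reduce every sum a + b modulo 17.
Enumerate all 12 pairs:
a = 4: 4+0=4, 4+3=7, 4+12=16
a = 8: 8+0=8, 8+3=11, 8+12=3
a = 15: 15+0=15, 15+3=1, 15+12=10
a = 16: 16+0=16, 16+3=2, 16+12=11
Distinct residues collected: {1, 2, 3, 4, 7, 8, 10, 11, 15, 16}
|A + B| = 10 (out of 17 total residues).

A + B = {1, 2, 3, 4, 7, 8, 10, 11, 15, 16}


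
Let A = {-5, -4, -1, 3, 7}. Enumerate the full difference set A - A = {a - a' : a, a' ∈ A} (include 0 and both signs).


A - A = {a - a' : a, a' ∈ A}.
Compute a - a' for each ordered pair (a, a'):
a = -5: -5--5=0, -5--4=-1, -5--1=-4, -5-3=-8, -5-7=-12
a = -4: -4--5=1, -4--4=0, -4--1=-3, -4-3=-7, -4-7=-11
a = -1: -1--5=4, -1--4=3, -1--1=0, -1-3=-4, -1-7=-8
a = 3: 3--5=8, 3--4=7, 3--1=4, 3-3=0, 3-7=-4
a = 7: 7--5=12, 7--4=11, 7--1=8, 7-3=4, 7-7=0
Collecting distinct values (and noting 0 appears from a-a):
A - A = {-12, -11, -8, -7, -4, -3, -1, 0, 1, 3, 4, 7, 8, 11, 12}
|A - A| = 15

A - A = {-12, -11, -8, -7, -4, -3, -1, 0, 1, 3, 4, 7, 8, 11, 12}


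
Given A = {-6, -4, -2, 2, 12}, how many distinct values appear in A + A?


A + A = {a + a' : a, a' ∈ A}; |A| = 5.
General bounds: 2|A| - 1 ≤ |A + A| ≤ |A|(|A|+1)/2, i.e. 9 ≤ |A + A| ≤ 15.
Lower bound 2|A|-1 is attained iff A is an arithmetic progression.
Enumerate sums a + a' for a ≤ a' (symmetric, so this suffices):
a = -6: -6+-6=-12, -6+-4=-10, -6+-2=-8, -6+2=-4, -6+12=6
a = -4: -4+-4=-8, -4+-2=-6, -4+2=-2, -4+12=8
a = -2: -2+-2=-4, -2+2=0, -2+12=10
a = 2: 2+2=4, 2+12=14
a = 12: 12+12=24
Distinct sums: {-12, -10, -8, -6, -4, -2, 0, 4, 6, 8, 10, 14, 24}
|A + A| = 13

|A + A| = 13


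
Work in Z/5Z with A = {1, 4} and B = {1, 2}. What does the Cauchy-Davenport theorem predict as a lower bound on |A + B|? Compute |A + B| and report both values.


Cauchy-Davenport: |A + B| ≥ min(p, |A| + |B| - 1) for A, B nonempty in Z/pZ.
|A| = 2, |B| = 2, p = 5.
CD lower bound = min(5, 2 + 2 - 1) = min(5, 3) = 3.
Compute A + B mod 5 directly:
a = 1: 1+1=2, 1+2=3
a = 4: 4+1=0, 4+2=1
A + B = {0, 1, 2, 3}, so |A + B| = 4.
Verify: 4 ≥ 3? Yes ✓.

CD lower bound = 3, actual |A + B| = 4.


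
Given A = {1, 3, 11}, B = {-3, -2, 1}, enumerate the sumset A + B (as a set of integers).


A + B = {a + b : a ∈ A, b ∈ B}.
Enumerate all |A|·|B| = 3·3 = 9 pairs (a, b) and collect distinct sums.
a = 1: 1+-3=-2, 1+-2=-1, 1+1=2
a = 3: 3+-3=0, 3+-2=1, 3+1=4
a = 11: 11+-3=8, 11+-2=9, 11+1=12
Collecting distinct sums: A + B = {-2, -1, 0, 1, 2, 4, 8, 9, 12}
|A + B| = 9

A + B = {-2, -1, 0, 1, 2, 4, 8, 9, 12}


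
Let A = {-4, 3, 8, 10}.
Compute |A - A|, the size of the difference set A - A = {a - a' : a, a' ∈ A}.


A - A = {a - a' : a, a' ∈ A}; |A| = 4.
Bounds: 2|A|-1 ≤ |A - A| ≤ |A|² - |A| + 1, i.e. 7 ≤ |A - A| ≤ 13.
Note: 0 ∈ A - A always (from a - a). The set is symmetric: if d ∈ A - A then -d ∈ A - A.
Enumerate nonzero differences d = a - a' with a > a' (then include -d):
Positive differences: {2, 5, 7, 12, 14}
Full difference set: {0} ∪ (positive diffs) ∪ (negative diffs).
|A - A| = 1 + 2·5 = 11 (matches direct enumeration: 11).

|A - A| = 11


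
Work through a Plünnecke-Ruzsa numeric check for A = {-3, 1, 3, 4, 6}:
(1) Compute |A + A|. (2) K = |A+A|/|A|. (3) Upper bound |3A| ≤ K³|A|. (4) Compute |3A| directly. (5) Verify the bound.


|A| = 5.
Step 1: Compute A + A by enumerating all 25 pairs.
A + A = {-6, -2, 0, 1, 2, 3, 4, 5, 6, 7, 8, 9, 10, 12}, so |A + A| = 14.
Step 2: Doubling constant K = |A + A|/|A| = 14/5 = 14/5 ≈ 2.8000.
Step 3: Plünnecke-Ruzsa gives |3A| ≤ K³·|A| = (2.8000)³ · 5 ≈ 109.7600.
Step 4: Compute 3A = A + A + A directly by enumerating all triples (a,b,c) ∈ A³; |3A| = 23.
Step 5: Check 23 ≤ 109.7600? Yes ✓.

K = 14/5, Plünnecke-Ruzsa bound K³|A| ≈ 109.7600, |3A| = 23, inequality holds.


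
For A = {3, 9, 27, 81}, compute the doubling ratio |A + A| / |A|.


|A| = 4.
Compute A + A by enumerating all 16 pairs.
A + A = {6, 12, 18, 30, 36, 54, 84, 90, 108, 162}, so |A + A| = 10.
K = |A + A| / |A| = 10/4 = 5/2 ≈ 2.5000.
Reference: AP of size 4 gives K = 7/4 ≈ 1.7500; a fully generic set of size 4 gives K ≈ 2.5000.

|A| = 4, |A + A| = 10, K = 10/4 = 5/2.


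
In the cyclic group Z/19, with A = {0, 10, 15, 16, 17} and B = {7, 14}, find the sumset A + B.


Work in Z/19Z: reduce every sum a + b modulo 19.
Enumerate all 10 pairs:
a = 0: 0+7=7, 0+14=14
a = 10: 10+7=17, 10+14=5
a = 15: 15+7=3, 15+14=10
a = 16: 16+7=4, 16+14=11
a = 17: 17+7=5, 17+14=12
Distinct residues collected: {3, 4, 5, 7, 10, 11, 12, 14, 17}
|A + B| = 9 (out of 19 total residues).

A + B = {3, 4, 5, 7, 10, 11, 12, 14, 17}
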